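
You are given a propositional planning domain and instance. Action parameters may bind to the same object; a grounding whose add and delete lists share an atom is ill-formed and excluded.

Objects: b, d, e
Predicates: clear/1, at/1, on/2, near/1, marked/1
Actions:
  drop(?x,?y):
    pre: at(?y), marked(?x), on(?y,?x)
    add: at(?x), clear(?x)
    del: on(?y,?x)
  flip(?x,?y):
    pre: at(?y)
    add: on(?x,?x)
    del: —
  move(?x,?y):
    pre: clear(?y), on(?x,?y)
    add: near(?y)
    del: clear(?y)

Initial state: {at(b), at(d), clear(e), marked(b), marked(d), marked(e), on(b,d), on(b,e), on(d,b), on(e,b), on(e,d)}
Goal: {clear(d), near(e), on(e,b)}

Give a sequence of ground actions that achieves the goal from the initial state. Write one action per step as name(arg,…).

drop(d,b); move(b,e)

1. drop(d,b)  →  {at(b), at(d), clear(d), clear(e), marked(b), marked(d), marked(e), on(b,e), on(d,b), on(e,b), on(e,d)}
2. move(b,e)  →  {at(b), at(d), clear(d), marked(b), marked(d), marked(e), near(e), on(b,e), on(d,b), on(e,b), on(e,d)}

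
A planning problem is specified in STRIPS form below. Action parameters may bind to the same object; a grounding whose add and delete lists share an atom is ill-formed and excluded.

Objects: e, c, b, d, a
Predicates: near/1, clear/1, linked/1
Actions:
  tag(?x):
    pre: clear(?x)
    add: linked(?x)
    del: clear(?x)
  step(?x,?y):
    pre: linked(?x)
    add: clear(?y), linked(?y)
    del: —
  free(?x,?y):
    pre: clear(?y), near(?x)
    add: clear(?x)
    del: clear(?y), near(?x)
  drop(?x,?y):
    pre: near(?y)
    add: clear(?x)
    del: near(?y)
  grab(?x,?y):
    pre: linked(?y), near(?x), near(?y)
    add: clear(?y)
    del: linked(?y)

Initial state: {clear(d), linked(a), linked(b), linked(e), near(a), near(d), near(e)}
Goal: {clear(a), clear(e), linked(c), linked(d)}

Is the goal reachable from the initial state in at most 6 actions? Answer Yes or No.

Yes

1. tag(d)  →  {linked(a), linked(b), linked(d), linked(e), near(a), near(d), near(e)}
2. step(e,e)  →  {clear(e), linked(a), linked(b), linked(d), linked(e), near(a), near(d), near(e)}
3. step(e,c)  →  {clear(c), clear(e), linked(a), linked(b), linked(c), linked(d), linked(e), near(a), near(d), near(e)}
4. step(e,a)  →  {clear(a), clear(c), clear(e), linked(a), linked(b), linked(c), linked(d), linked(e), near(a), near(d), near(e)}
optimal plan length = 4; 4 ≤ 6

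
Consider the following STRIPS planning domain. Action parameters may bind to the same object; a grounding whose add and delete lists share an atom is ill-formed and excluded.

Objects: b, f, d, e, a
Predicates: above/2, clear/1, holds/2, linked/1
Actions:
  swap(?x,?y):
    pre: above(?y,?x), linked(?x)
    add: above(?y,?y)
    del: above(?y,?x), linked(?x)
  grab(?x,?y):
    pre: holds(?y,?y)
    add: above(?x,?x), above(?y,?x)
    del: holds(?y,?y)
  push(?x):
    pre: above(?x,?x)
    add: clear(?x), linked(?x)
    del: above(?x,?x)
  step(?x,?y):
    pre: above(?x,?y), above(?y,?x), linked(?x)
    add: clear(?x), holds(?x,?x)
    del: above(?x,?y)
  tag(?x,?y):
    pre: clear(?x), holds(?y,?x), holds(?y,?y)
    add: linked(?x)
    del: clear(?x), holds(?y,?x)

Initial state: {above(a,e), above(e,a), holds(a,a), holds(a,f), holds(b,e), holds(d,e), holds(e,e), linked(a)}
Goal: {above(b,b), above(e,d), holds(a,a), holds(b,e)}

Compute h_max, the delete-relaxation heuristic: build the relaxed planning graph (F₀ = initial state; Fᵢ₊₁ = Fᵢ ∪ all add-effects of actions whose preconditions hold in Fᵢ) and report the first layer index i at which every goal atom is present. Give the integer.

1

F0 = init (8 atoms)
F1 = F0 ∪ {above(a,a), above(a,b), above(a,d), above(a,f), above(b,b), above(d,d), above(e,b), above(e,d), above(e,e), above(e,f), above(f,f), clear(a)}  (20 atoms)
goal ⊆ F1  ⇒  h_max = 1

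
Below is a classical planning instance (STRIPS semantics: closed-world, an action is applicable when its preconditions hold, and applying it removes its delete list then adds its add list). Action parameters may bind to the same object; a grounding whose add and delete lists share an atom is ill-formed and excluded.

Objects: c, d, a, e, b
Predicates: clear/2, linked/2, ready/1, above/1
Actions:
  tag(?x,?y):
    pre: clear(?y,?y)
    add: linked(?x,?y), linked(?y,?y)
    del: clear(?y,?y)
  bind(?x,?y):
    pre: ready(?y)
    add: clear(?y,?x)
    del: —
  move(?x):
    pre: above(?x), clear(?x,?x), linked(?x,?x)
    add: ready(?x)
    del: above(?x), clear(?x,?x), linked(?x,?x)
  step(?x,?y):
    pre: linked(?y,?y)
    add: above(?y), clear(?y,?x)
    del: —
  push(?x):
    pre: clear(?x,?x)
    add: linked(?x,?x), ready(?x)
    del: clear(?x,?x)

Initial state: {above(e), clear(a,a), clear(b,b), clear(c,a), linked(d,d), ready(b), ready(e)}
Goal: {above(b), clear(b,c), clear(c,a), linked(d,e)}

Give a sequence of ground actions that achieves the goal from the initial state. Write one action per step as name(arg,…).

1. tag(c,b)  →  {above(e), clear(a,a), clear(c,a), linked(b,b), linked(c,b), linked(d,d), ready(b), ready(e)}
2. bind(e,e)  →  {above(e), clear(a,a), clear(c,a), clear(e,e), linked(b,b), linked(c,b), linked(d,d), ready(b), ready(e)}
3. tag(d,e)  →  {above(e), clear(a,a), clear(c,a), linked(b,b), linked(c,b), linked(d,d), linked(d,e), linked(e,e), ready(b), ready(e)}
4. step(c,b)  →  {above(b), above(e), clear(a,a), clear(b,c), clear(c,a), linked(b,b), linked(c,b), linked(d,d), linked(d,e), linked(e,e), ready(b), ready(e)}

tag(c,b); bind(e,e); tag(d,e); step(c,b)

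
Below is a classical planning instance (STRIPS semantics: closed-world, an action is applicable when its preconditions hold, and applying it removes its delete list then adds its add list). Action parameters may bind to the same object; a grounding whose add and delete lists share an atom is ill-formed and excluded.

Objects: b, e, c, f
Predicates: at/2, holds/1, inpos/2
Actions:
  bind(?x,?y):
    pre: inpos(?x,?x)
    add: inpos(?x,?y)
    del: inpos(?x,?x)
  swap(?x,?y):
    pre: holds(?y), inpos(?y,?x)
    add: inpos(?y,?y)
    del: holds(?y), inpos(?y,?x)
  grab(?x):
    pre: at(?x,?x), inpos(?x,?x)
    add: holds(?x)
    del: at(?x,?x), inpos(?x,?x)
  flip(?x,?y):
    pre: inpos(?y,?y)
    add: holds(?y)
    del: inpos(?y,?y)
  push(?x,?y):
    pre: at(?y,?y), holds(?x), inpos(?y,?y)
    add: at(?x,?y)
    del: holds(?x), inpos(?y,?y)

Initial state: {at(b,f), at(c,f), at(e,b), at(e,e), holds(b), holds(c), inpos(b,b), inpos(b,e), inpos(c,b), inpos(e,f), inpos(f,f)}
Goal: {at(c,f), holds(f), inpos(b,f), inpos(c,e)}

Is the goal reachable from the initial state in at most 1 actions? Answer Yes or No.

1. bind(b,f)  →  {at(b,f), at(c,f), at(e,b), at(e,e), holds(b), holds(c), inpos(b,e), inpos(b,f), inpos(c,b), inpos(e,f), inpos(f,f)}
2. swap(b,c)  →  {at(b,f), at(c,f), at(e,b), at(e,e), holds(b), inpos(b,e), inpos(b,f), inpos(c,c), inpos(e,f), inpos(f,f)}
3. bind(c,e)  →  {at(b,f), at(c,f), at(e,b), at(e,e), holds(b), inpos(b,e), inpos(b,f), inpos(c,e), inpos(e,f), inpos(f,f)}
4. flip(b,f)  →  {at(b,f), at(c,f), at(e,b), at(e,e), holds(b), holds(f), inpos(b,e), inpos(b,f), inpos(c,e), inpos(e,f)}
optimal plan length = 4; 4 > 1

No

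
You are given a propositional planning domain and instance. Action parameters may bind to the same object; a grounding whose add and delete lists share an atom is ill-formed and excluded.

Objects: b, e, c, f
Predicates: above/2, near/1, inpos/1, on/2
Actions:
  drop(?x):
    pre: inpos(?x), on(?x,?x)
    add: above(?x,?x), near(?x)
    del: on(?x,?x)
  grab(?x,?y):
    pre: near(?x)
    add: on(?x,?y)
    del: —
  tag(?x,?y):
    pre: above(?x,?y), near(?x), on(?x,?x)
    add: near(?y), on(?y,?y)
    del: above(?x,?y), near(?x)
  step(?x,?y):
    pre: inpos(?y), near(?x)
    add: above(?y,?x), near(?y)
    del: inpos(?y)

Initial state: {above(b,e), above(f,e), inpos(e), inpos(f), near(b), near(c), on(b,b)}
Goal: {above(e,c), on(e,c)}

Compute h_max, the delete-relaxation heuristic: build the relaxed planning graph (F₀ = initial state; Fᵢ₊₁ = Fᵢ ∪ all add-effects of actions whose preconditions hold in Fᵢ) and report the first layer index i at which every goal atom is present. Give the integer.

F0 = init (7 atoms)
F1 = F0 ∪ {above(e,b), above(e,c), above(f,b), above(f,c), near(e), near(f), on(b,c), on(b,e), on(b,f), on(c,b), on(c,c), on(c,e), on(c,f), on(e,e)}  (21 atoms)
F2 = F1 ∪ {above(e,e), above(e,f), above(f,f), on(e,b), on(e,c), on(e,f), on(f,b), on(f,c), on(f,e), on(f,f)}  (31 atoms)
goal ⊆ F2  ⇒  h_max = 2

2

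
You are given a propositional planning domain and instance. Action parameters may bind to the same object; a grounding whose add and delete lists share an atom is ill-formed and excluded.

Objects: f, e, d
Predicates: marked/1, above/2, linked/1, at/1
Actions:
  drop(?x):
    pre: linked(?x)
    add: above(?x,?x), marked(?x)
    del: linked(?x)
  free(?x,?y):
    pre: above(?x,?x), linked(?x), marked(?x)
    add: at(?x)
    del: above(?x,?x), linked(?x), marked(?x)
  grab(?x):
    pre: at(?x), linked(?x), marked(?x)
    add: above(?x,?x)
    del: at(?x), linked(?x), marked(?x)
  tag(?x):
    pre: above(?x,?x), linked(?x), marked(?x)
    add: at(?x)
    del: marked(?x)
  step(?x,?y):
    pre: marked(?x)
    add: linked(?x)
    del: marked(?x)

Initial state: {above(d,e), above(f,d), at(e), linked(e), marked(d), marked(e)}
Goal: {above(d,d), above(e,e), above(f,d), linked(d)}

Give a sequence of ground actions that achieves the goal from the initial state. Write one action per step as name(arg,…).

1. drop(e)  →  {above(d,e), above(e,e), above(f,d), at(e), marked(d), marked(e)}
2. step(d,f)  →  {above(d,e), above(e,e), above(f,d), at(e), linked(d), marked(e)}
3. drop(d)  →  {above(d,d), above(d,e), above(e,e), above(f,d), at(e), marked(d), marked(e)}
4. step(d,f)  →  {above(d,d), above(d,e), above(e,e), above(f,d), at(e), linked(d), marked(e)}

drop(e); step(d,f); drop(d); step(d,f)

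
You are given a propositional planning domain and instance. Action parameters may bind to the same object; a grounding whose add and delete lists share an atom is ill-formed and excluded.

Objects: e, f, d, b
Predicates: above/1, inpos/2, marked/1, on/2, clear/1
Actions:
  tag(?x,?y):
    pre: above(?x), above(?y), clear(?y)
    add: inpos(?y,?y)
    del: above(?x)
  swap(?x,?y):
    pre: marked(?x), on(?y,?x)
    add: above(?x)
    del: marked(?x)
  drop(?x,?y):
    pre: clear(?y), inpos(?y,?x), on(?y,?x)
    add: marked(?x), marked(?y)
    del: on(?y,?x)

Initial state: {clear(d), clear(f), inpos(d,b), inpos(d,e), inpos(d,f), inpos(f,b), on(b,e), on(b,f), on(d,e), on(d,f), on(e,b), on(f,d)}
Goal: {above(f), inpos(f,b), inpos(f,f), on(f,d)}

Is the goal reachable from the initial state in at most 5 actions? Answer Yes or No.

Yes

1. drop(f,d)  →  {clear(d), clear(f), inpos(d,b), inpos(d,e), inpos(d,f), inpos(f,b), marked(d), marked(f), on(b,e), on(b,f), on(d,e), on(e,b), on(f,d)}
2. swap(f,b)  →  {above(f), clear(d), clear(f), inpos(d,b), inpos(d,e), inpos(d,f), inpos(f,b), marked(d), on(b,e), on(b,f), on(d,e), on(e,b), on(f,d)}
3. swap(d,f)  →  {above(d), above(f), clear(d), clear(f), inpos(d,b), inpos(d,e), inpos(d,f), inpos(f,b), on(b,e), on(b,f), on(d,e), on(e,b), on(f,d)}
4. tag(d,f)  →  {above(f), clear(d), clear(f), inpos(d,b), inpos(d,e), inpos(d,f), inpos(f,b), inpos(f,f), on(b,e), on(b,f), on(d,e), on(e,b), on(f,d)}
optimal plan length = 4; 4 ≤ 5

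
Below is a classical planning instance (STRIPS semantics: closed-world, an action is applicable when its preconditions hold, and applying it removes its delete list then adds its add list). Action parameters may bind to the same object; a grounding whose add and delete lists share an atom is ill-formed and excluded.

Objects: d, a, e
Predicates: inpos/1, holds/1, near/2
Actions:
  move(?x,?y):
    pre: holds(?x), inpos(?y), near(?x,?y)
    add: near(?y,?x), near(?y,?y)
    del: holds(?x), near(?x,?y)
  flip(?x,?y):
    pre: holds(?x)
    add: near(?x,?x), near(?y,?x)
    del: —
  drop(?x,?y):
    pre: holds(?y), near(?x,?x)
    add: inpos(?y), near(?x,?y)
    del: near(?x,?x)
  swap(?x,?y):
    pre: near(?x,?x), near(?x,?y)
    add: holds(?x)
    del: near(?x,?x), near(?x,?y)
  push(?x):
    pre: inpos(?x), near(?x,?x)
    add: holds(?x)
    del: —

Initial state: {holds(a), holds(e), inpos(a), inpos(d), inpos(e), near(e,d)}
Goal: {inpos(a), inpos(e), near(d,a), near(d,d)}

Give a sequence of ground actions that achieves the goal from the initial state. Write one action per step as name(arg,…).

1. move(e,d)  →  {holds(a), inpos(a), inpos(d), inpos(e), near(d,d), near(d,e)}
2. flip(a,d)  →  {holds(a), inpos(a), inpos(d), inpos(e), near(a,a), near(d,a), near(d,d), near(d,e)}

move(e,d); flip(a,d)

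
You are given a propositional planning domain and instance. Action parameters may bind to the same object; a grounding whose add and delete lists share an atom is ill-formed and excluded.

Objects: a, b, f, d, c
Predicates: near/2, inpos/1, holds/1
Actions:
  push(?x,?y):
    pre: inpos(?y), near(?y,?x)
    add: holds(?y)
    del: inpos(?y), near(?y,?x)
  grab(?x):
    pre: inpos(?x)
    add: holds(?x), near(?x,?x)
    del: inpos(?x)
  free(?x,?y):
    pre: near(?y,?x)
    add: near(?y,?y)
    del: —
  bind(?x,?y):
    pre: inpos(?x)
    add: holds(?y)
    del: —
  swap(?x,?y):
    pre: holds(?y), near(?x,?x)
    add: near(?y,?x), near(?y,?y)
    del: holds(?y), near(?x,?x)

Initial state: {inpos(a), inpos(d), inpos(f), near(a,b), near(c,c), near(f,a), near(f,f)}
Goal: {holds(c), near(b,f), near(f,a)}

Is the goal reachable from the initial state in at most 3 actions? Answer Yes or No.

1. bind(a,b)  →  {holds(b), inpos(a), inpos(d), inpos(f), near(a,b), near(c,c), near(f,a), near(f,f)}
2. bind(a,c)  →  {holds(b), holds(c), inpos(a), inpos(d), inpos(f), near(a,b), near(c,c), near(f,a), near(f,f)}
3. swap(f,b)  →  {holds(c), inpos(a), inpos(d), inpos(f), near(a,b), near(b,b), near(b,f), near(c,c), near(f,a)}
optimal plan length = 3; 3 ≤ 3

Yes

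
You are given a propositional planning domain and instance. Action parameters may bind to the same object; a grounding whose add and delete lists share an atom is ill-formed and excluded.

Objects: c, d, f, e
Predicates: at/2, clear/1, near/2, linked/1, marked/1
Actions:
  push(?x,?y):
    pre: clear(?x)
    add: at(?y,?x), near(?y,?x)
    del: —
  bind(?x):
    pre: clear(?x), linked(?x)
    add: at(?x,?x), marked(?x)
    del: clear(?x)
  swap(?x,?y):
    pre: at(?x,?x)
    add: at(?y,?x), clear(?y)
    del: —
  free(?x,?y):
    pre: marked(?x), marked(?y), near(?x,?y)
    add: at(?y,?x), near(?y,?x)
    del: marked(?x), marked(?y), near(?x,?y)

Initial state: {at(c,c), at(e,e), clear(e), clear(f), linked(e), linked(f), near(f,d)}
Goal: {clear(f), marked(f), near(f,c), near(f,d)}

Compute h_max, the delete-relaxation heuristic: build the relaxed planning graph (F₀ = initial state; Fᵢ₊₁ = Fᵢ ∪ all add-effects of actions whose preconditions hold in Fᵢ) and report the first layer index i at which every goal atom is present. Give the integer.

2

F0 = init (7 atoms)
F1 = F0 ∪ {at(c,e), at(c,f), at(d,c), at(d,e), at(d,f), at(e,c), at(e,f), at(f,c), at(f,e), at(f,f), clear(c), clear(d), marked(e), marked(f), near(c,e), near(c,f), near(d,e), near(d,f), near(e,e), near(e,f), near(f,e), near(f,f)}  (29 atoms)
F2 = F1 ∪ {at(c,d), at(d,d), at(e,d), at(f,d), near(c,c), near(c,d), near(d,c), near(d,d), near(e,c), near(e,d), near(f,c)}  (40 atoms)
goal ⊆ F2  ⇒  h_max = 2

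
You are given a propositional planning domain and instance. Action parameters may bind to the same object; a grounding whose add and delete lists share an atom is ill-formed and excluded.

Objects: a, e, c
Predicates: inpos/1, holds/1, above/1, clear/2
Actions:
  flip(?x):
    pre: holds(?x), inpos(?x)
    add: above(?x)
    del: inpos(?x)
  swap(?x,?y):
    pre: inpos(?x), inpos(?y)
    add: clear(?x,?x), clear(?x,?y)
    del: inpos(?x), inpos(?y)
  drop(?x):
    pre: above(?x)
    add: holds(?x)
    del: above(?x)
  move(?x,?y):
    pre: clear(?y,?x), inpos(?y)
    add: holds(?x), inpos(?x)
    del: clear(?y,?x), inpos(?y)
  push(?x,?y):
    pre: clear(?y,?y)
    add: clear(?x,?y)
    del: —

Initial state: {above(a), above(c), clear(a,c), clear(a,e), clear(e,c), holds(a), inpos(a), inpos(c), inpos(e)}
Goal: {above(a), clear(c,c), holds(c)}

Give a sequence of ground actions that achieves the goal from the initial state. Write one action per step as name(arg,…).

1. swap(c,a)  →  {above(a), above(c), clear(a,c), clear(a,e), clear(c,a), clear(c,c), clear(e,c), holds(a), inpos(e)}
2. drop(c)  →  {above(a), clear(a,c), clear(a,e), clear(c,a), clear(c,c), clear(e,c), holds(a), holds(c), inpos(e)}

swap(c,a); drop(c)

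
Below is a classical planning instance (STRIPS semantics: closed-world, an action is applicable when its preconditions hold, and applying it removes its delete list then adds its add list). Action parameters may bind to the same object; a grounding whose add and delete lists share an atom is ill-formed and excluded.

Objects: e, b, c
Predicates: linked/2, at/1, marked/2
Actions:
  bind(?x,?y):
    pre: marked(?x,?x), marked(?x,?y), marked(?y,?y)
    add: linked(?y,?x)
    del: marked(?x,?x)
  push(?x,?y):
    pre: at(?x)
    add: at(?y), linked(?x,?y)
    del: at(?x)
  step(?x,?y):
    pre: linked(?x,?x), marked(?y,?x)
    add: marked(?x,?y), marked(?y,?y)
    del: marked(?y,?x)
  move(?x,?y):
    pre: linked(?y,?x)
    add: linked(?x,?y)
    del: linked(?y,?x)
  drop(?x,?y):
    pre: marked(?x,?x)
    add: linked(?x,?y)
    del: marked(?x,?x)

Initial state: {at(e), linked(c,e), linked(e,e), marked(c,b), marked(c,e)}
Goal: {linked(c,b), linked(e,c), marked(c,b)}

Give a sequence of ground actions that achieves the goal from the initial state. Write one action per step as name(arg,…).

1. push(e,c)  →  {at(c), linked(c,e), linked(e,c), linked(e,e), marked(c,b), marked(c,e)}
2. push(c,b)  →  {at(b), linked(c,b), linked(c,e), linked(e,c), linked(e,e), marked(c,b), marked(c,e)}

push(e,c); push(c,b)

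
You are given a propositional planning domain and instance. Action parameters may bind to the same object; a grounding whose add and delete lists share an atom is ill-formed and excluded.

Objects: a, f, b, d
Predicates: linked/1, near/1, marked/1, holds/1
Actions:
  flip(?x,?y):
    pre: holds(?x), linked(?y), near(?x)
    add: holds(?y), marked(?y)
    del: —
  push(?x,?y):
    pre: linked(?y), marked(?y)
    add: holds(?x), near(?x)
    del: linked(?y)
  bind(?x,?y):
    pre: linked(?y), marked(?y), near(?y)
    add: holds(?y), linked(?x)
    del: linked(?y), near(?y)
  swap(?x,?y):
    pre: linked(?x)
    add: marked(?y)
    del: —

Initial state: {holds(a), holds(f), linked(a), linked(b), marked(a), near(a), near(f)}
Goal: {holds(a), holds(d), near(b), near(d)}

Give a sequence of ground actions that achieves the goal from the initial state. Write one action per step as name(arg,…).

flip(a,b); push(b,a); push(d,b)

1. flip(a,b)  →  {holds(a), holds(b), holds(f), linked(a), linked(b), marked(a), marked(b), near(a), near(f)}
2. push(b,a)  →  {holds(a), holds(b), holds(f), linked(b), marked(a), marked(b), near(a), near(b), near(f)}
3. push(d,b)  →  {holds(a), holds(b), holds(d), holds(f), marked(a), marked(b), near(a), near(b), near(d), near(f)}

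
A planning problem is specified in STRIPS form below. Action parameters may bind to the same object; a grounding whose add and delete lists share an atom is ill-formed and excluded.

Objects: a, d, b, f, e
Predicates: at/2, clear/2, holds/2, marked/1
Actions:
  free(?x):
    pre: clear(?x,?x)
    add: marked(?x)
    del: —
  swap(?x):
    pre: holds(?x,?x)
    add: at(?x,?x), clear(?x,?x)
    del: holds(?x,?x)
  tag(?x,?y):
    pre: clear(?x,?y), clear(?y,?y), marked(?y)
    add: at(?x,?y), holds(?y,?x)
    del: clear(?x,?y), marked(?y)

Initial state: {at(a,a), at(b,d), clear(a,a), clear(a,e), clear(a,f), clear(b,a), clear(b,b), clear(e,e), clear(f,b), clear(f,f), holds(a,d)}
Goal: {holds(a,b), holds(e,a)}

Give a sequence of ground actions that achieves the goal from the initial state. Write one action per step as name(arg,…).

free(a); free(e); tag(a,e); tag(b,a)

1. free(a)  →  {at(a,a), at(b,d), clear(a,a), clear(a,e), clear(a,f), clear(b,a), clear(b,b), clear(e,e), clear(f,b), clear(f,f), holds(a,d), marked(a)}
2. free(e)  →  {at(a,a), at(b,d), clear(a,a), clear(a,e), clear(a,f), clear(b,a), clear(b,b), clear(e,e), clear(f,b), clear(f,f), holds(a,d), marked(a), marked(e)}
3. tag(a,e)  →  {at(a,a), at(a,e), at(b,d), clear(a,a), clear(a,f), clear(b,a), clear(b,b), clear(e,e), clear(f,b), clear(f,f), holds(a,d), holds(e,a), marked(a)}
4. tag(b,a)  →  {at(a,a), at(a,e), at(b,a), at(b,d), clear(a,a), clear(a,f), clear(b,b), clear(e,e), clear(f,b), clear(f,f), holds(a,b), holds(a,d), holds(e,a)}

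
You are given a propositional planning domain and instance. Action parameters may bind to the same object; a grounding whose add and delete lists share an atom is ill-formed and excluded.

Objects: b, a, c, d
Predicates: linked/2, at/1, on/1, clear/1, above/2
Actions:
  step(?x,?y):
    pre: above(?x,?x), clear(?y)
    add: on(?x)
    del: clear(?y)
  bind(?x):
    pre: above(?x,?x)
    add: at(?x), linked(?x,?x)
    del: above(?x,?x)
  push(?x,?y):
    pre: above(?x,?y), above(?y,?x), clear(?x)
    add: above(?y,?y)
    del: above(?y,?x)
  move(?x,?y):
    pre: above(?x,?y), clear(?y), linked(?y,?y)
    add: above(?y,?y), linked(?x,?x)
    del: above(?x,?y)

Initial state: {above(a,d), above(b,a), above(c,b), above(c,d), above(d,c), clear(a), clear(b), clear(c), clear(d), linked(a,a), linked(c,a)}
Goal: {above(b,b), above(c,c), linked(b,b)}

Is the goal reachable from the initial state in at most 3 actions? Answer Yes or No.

Yes

1. push(d,c)  →  {above(a,d), above(b,a), above(c,b), above(c,c), above(d,c), clear(a), clear(b), clear(c), clear(d), linked(a,a), linked(c,a)}
2. move(b,a)  →  {above(a,a), above(a,d), above(c,b), above(c,c), above(d,c), clear(a), clear(b), clear(c), clear(d), linked(a,a), linked(b,b), linked(c,a)}
3. move(c,b)  →  {above(a,a), above(a,d), above(b,b), above(c,c), above(d,c), clear(a), clear(b), clear(c), clear(d), linked(a,a), linked(b,b), linked(c,a), linked(c,c)}
optimal plan length = 3; 3 ≤ 3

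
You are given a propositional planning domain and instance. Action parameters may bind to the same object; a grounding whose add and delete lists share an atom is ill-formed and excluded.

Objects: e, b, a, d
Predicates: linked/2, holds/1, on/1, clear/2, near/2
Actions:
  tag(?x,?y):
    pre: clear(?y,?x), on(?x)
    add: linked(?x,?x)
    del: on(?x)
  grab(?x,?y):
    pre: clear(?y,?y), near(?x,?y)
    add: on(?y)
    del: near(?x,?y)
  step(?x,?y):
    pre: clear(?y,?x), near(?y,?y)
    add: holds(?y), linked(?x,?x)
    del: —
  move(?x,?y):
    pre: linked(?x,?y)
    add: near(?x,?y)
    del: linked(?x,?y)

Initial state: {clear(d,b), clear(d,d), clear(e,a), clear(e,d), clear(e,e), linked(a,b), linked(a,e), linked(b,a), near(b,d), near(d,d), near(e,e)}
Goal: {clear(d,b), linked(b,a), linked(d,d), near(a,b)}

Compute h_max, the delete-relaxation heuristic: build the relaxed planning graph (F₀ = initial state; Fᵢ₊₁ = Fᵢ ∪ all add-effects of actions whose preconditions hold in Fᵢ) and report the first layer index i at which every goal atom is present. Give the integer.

F0 = init (11 atoms)
F1 = F0 ∪ {holds(d), holds(e), linked(a,a), linked(b,b), linked(d,d), linked(e,e), near(a,b), near(a,e), near(b,a), on(d), on(e)}  (22 atoms)
goal ⊆ F1  ⇒  h_max = 1

1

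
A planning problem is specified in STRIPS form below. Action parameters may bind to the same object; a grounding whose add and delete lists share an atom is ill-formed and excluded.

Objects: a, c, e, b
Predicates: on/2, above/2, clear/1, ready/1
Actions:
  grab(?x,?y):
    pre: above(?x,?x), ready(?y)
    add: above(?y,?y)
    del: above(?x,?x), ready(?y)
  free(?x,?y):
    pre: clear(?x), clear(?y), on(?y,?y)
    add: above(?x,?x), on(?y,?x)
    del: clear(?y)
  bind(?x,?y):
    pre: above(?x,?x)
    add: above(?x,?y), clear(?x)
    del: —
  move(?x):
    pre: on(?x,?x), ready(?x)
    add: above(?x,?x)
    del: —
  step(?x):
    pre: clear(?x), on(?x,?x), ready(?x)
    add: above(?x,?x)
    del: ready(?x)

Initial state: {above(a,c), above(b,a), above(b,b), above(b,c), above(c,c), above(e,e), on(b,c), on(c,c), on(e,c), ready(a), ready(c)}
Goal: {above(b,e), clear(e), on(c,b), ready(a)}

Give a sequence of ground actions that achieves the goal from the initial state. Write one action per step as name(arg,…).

bind(c,a); bind(e,a); bind(b,e); free(b,c)

1. bind(c,a)  →  {above(a,c), above(b,a), above(b,b), above(b,c), above(c,a), above(c,c), above(e,e), clear(c), on(b,c), on(c,c), on(e,c), ready(a), ready(c)}
2. bind(e,a)  →  {above(a,c), above(b,a), above(b,b), above(b,c), above(c,a), above(c,c), above(e,a), above(e,e), clear(c), clear(e), on(b,c), on(c,c), on(e,c), ready(a), ready(c)}
3. bind(b,e)  →  {above(a,c), above(b,a), above(b,b), above(b,c), above(b,e), above(c,a), above(c,c), above(e,a), above(e,e), clear(b), clear(c), clear(e), on(b,c), on(c,c), on(e,c), ready(a), ready(c)}
4. free(b,c)  →  {above(a,c), above(b,a), above(b,b), above(b,c), above(b,e), above(c,a), above(c,c), above(e,a), above(e,e), clear(b), clear(e), on(b,c), on(c,b), on(c,c), on(e,c), ready(a), ready(c)}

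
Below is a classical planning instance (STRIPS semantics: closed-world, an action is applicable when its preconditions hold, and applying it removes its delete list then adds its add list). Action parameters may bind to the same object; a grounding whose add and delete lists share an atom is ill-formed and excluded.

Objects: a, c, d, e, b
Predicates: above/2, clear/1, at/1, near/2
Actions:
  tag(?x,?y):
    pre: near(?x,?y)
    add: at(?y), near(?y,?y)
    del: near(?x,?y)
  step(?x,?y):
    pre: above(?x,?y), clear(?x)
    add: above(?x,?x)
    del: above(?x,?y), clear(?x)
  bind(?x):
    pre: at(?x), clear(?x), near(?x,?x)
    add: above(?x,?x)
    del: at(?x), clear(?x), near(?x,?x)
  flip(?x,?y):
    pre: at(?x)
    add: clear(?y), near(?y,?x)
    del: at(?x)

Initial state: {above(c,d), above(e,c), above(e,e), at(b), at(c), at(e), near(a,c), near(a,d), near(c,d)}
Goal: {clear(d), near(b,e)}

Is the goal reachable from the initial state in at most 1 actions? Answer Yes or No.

1. flip(c,d)  →  {above(c,d), above(e,c), above(e,e), at(b), at(e), clear(d), near(a,c), near(a,d), near(c,d), near(d,c)}
2. flip(e,b)  →  {above(c,d), above(e,c), above(e,e), at(b), clear(b), clear(d), near(a,c), near(a,d), near(b,e), near(c,d), near(d,c)}
optimal plan length = 2; 2 > 1

No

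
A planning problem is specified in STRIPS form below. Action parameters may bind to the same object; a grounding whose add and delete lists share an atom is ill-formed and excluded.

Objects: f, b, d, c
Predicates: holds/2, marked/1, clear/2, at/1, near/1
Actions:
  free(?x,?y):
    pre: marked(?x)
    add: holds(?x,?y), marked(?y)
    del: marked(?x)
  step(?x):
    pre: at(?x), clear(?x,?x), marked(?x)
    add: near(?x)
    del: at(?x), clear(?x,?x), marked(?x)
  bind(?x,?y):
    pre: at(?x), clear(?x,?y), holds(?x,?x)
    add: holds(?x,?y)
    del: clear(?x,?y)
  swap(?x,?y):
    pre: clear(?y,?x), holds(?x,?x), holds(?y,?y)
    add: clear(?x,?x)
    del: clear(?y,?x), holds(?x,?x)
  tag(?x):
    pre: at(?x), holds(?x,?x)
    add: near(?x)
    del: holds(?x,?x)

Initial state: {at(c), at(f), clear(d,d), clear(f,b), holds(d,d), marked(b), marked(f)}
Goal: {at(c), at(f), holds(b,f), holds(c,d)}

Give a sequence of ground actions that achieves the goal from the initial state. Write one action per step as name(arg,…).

1. free(f,c)  →  {at(c), at(f), clear(d,d), clear(f,b), holds(d,d), holds(f,c), marked(b), marked(c)}
2. free(b,f)  →  {at(c), at(f), clear(d,d), clear(f,b), holds(b,f), holds(d,d), holds(f,c), marked(c), marked(f)}
3. free(c,d)  →  {at(c), at(f), clear(d,d), clear(f,b), holds(b,f), holds(c,d), holds(d,d), holds(f,c), marked(d), marked(f)}

free(f,c); free(b,f); free(c,d)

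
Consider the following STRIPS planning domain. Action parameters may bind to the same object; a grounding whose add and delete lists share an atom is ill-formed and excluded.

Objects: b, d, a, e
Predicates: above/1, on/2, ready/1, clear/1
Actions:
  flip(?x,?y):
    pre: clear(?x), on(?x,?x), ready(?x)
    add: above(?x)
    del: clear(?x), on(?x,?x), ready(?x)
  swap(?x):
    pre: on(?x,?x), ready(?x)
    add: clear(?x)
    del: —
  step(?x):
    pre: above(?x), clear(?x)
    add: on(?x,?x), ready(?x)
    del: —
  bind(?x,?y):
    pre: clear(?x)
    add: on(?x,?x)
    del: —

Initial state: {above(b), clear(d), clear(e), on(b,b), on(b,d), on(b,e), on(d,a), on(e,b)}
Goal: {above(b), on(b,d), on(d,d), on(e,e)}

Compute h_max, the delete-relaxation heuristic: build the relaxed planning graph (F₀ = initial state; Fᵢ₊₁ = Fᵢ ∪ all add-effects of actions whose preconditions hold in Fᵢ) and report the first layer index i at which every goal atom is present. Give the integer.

F0 = init (8 atoms)
F1 = F0 ∪ {on(d,d), on(e,e)}  (10 atoms)
goal ⊆ F1  ⇒  h_max = 1

1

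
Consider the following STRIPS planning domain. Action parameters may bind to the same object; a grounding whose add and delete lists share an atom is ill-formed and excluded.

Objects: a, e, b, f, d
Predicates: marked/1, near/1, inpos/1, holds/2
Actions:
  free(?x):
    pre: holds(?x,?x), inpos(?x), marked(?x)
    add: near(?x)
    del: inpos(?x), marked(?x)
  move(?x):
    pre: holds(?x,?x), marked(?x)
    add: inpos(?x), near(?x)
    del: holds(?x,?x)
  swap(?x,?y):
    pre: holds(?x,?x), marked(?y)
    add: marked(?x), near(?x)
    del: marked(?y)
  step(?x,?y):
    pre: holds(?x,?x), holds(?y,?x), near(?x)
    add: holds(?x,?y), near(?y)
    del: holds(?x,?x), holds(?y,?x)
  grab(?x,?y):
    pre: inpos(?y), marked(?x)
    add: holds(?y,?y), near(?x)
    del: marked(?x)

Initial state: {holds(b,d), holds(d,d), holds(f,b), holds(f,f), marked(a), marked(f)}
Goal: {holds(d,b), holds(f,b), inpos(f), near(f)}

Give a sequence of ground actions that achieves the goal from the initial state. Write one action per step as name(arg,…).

move(f); swap(d,a); step(d,b)

1. move(f)  →  {holds(b,d), holds(d,d), holds(f,b), inpos(f), marked(a), marked(f), near(f)}
2. swap(d,a)  →  {holds(b,d), holds(d,d), holds(f,b), inpos(f), marked(d), marked(f), near(d), near(f)}
3. step(d,b)  →  {holds(d,b), holds(f,b), inpos(f), marked(d), marked(f), near(b), near(d), near(f)}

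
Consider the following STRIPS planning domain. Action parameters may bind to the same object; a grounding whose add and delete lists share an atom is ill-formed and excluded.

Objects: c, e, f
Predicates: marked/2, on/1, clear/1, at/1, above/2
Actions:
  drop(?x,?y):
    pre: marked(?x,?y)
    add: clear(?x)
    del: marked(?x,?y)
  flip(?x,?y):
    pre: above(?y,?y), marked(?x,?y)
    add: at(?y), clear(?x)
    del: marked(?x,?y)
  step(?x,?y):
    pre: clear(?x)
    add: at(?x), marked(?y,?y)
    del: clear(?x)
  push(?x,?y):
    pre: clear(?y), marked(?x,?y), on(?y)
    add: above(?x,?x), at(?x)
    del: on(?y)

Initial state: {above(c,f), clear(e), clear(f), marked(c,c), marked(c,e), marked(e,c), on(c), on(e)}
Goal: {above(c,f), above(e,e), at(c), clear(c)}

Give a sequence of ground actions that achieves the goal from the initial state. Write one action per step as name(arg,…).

1. drop(c,c)  →  {above(c,f), clear(c), clear(e), clear(f), marked(c,e), marked(e,c), on(c), on(e)}
2. push(c,e)  →  {above(c,c), above(c,f), at(c), clear(c), clear(e), clear(f), marked(c,e), marked(e,c), on(c)}
3. push(e,c)  →  {above(c,c), above(c,f), above(e,e), at(c), at(e), clear(c), clear(e), clear(f), marked(c,e), marked(e,c)}

drop(c,c); push(c,e); push(e,c)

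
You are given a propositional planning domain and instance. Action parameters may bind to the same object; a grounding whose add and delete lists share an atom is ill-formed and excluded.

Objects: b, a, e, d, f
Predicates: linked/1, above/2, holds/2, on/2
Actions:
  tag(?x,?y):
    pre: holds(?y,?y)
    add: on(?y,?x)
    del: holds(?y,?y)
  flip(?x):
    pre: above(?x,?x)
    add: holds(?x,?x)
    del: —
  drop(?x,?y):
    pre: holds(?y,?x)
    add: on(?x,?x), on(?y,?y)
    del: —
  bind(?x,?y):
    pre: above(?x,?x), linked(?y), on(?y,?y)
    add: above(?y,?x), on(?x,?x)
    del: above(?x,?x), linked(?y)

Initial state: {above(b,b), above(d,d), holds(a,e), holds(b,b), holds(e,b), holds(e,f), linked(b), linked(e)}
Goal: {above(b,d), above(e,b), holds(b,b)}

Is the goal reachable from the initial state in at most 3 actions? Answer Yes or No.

Yes

1. drop(b,e)  →  {above(b,b), above(d,d), holds(a,e), holds(b,b), holds(e,b), holds(e,f), linked(b), linked(e), on(b,b), on(e,e)}
2. bind(b,e)  →  {above(d,d), above(e,b), holds(a,e), holds(b,b), holds(e,b), holds(e,f), linked(b), on(b,b), on(e,e)}
3. bind(d,b)  →  {above(b,d), above(e,b), holds(a,e), holds(b,b), holds(e,b), holds(e,f), on(b,b), on(d,d), on(e,e)}
optimal plan length = 3; 3 ≤ 3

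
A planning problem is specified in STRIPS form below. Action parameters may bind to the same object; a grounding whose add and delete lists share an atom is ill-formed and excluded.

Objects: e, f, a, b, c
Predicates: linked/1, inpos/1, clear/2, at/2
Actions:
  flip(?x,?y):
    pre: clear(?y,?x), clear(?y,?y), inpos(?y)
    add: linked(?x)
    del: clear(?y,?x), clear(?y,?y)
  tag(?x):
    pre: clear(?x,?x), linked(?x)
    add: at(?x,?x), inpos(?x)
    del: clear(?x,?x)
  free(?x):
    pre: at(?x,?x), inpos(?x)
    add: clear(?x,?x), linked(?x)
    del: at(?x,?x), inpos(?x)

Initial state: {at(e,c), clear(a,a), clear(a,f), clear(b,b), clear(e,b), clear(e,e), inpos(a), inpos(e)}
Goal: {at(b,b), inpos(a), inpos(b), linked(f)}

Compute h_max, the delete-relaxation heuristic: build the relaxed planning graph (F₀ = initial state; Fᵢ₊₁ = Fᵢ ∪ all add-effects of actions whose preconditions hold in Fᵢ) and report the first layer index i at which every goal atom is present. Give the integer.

F0 = init (8 atoms)
F1 = F0 ∪ {linked(a), linked(b), linked(e), linked(f)}  (12 atoms)
F2 = F1 ∪ {at(a,a), at(b,b), at(e,e), inpos(b)}  (16 atoms)
goal ⊆ F2  ⇒  h_max = 2

2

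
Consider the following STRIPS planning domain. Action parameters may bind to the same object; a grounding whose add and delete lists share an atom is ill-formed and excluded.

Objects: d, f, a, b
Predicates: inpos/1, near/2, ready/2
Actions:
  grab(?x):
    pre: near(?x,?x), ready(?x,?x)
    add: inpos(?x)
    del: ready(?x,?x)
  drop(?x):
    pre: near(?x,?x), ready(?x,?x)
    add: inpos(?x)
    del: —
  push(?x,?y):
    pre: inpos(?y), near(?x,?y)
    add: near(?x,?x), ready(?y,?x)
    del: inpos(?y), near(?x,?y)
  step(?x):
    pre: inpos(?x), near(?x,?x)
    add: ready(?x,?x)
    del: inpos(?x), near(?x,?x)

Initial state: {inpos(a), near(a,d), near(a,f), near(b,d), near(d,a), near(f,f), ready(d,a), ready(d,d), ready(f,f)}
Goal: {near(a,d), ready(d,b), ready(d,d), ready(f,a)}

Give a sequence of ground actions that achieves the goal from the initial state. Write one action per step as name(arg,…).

1. grab(f)  →  {inpos(a), inpos(f), near(a,d), near(a,f), near(b,d), near(d,a), near(f,f), ready(d,a), ready(d,d)}
2. push(d,a)  →  {inpos(f), near(a,d), near(a,f), near(b,d), near(d,d), near(f,f), ready(a,d), ready(d,a), ready(d,d)}
3. drop(d)  →  {inpos(d), inpos(f), near(a,d), near(a,f), near(b,d), near(d,d), near(f,f), ready(a,d), ready(d,a), ready(d,d)}
4. push(a,f)  →  {inpos(d), near(a,a), near(a,d), near(b,d), near(d,d), near(f,f), ready(a,d), ready(d,a), ready(d,d), ready(f,a)}
5. push(b,d)  →  {near(a,a), near(a,d), near(b,b), near(d,d), near(f,f), ready(a,d), ready(d,a), ready(d,b), ready(d,d), ready(f,a)}

grab(f); push(d,a); drop(d); push(a,f); push(b,d)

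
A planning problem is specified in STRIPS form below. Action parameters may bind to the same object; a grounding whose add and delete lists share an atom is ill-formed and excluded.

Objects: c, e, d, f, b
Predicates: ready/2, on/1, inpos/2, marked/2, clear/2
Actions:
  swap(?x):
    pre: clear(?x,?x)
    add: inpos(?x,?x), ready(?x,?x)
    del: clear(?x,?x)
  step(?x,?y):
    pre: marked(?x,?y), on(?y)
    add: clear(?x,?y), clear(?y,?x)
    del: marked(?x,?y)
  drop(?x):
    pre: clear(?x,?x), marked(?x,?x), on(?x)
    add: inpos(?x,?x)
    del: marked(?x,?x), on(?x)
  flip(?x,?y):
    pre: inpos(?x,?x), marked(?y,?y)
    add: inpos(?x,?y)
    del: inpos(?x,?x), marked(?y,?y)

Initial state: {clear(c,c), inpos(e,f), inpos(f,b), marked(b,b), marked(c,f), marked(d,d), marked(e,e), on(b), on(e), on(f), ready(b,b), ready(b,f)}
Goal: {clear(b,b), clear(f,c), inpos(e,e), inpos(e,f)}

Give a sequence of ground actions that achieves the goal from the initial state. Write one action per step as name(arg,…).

1. step(c,f)  →  {clear(c,c), clear(c,f), clear(f,c), inpos(e,f), inpos(f,b), marked(b,b), marked(d,d), marked(e,e), on(b), on(e), on(f), ready(b,b), ready(b,f)}
2. step(e,e)  →  {clear(c,c), clear(c,f), clear(e,e), clear(f,c), inpos(e,f), inpos(f,b), marked(b,b), marked(d,d), on(b), on(e), on(f), ready(b,b), ready(b,f)}
3. swap(e)  →  {clear(c,c), clear(c,f), clear(f,c), inpos(e,e), inpos(e,f), inpos(f,b), marked(b,b), marked(d,d), on(b), on(e), on(f), ready(b,b), ready(b,f), ready(e,e)}
4. step(b,b)  →  {clear(b,b), clear(c,c), clear(c,f), clear(f,c), inpos(e,e), inpos(e,f), inpos(f,b), marked(d,d), on(b), on(e), on(f), ready(b,b), ready(b,f), ready(e,e)}

step(c,f); step(e,e); swap(e); step(b,b)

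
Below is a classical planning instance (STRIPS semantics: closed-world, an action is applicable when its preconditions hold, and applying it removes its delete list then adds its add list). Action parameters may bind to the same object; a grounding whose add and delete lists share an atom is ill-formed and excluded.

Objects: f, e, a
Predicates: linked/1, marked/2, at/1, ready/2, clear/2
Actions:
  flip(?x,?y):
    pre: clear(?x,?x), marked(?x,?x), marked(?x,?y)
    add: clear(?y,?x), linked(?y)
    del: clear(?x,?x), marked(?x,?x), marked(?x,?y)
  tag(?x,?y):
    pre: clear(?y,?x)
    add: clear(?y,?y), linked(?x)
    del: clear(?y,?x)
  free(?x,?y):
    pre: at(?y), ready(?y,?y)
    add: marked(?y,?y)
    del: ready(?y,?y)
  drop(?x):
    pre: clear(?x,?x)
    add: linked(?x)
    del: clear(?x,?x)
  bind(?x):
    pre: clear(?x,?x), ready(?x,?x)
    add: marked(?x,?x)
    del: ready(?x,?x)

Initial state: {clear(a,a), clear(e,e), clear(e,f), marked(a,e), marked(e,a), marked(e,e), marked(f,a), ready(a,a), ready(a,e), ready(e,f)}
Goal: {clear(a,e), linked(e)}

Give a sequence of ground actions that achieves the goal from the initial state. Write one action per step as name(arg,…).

1. flip(e,a)  →  {clear(a,a), clear(a,e), clear(e,f), linked(a), marked(a,e), marked(f,a), ready(a,a), ready(a,e), ready(e,f)}
2. tag(f,e)  →  {clear(a,a), clear(a,e), clear(e,e), linked(a), linked(f), marked(a,e), marked(f,a), ready(a,a), ready(a,e), ready(e,f)}
3. drop(e)  →  {clear(a,a), clear(a,e), linked(a), linked(e), linked(f), marked(a,e), marked(f,a), ready(a,a), ready(a,e), ready(e,f)}

flip(e,a); tag(f,e); drop(e)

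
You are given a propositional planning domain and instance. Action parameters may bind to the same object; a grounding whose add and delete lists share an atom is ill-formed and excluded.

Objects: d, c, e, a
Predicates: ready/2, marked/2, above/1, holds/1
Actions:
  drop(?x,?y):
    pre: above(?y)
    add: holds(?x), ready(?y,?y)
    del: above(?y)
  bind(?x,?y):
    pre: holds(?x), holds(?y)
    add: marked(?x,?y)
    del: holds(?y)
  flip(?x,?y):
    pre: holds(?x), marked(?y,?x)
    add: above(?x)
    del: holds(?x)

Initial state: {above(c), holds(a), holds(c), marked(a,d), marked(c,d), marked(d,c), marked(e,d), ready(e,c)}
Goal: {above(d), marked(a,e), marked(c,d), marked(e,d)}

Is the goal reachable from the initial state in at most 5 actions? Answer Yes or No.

1. drop(d,c)  →  {holds(a), holds(c), holds(d), marked(a,d), marked(c,d), marked(d,c), marked(e,d), ready(c,c), ready(e,c)}
2. flip(d,c)  →  {above(d), holds(a), holds(c), marked(a,d), marked(c,d), marked(d,c), marked(e,d), ready(c,c), ready(e,c)}
3. flip(c,d)  →  {above(c), above(d), holds(a), marked(a,d), marked(c,d), marked(d,c), marked(e,d), ready(c,c), ready(e,c)}
4. drop(e,c)  →  {above(d), holds(a), holds(e), marked(a,d), marked(c,d), marked(d,c), marked(e,d), ready(c,c), ready(e,c)}
5. bind(a,e)  →  {above(d), holds(a), marked(a,d), marked(a,e), marked(c,d), marked(d,c), marked(e,d), ready(c,c), ready(e,c)}
optimal plan length = 5; 5 ≤ 5

Yes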